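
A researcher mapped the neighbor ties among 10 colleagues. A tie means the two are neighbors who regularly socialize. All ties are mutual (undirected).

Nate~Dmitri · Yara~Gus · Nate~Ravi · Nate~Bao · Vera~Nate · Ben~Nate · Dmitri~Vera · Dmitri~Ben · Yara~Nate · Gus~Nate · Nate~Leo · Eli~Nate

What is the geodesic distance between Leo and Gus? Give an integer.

2

One shortest route is Leo – Nate – Gus, which uses 2 edges, and Leo and Gus are not directly tied, so nothing shorter exists. So d(Leo,Gus) = 2.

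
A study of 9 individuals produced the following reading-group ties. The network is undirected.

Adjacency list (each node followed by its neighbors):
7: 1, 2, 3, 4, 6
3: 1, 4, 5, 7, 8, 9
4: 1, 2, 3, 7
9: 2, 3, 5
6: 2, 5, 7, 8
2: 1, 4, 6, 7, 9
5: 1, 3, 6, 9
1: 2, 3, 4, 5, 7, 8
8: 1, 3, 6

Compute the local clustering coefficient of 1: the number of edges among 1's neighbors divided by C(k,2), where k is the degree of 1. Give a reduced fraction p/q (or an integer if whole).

1's neighbors: 2, 3, 4, 5, 7, and 8 (k = 6).
Possible neighbor pairs: C(6,2) = 15. Edges among them: 2–4, 2–7, 3–4, 3–5, 3–7, 3–8, 4–7 → e = 7.
Clustering(1) = 7/15.

7/15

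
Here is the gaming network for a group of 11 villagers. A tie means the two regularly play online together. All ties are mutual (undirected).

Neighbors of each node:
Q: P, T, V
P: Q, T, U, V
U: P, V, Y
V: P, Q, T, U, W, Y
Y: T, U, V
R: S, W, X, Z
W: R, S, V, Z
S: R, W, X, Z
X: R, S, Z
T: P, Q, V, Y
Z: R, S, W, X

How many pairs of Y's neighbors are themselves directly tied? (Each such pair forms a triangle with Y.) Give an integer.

Y's neighbors: T, U, and V.
Neighbor pairs that are themselves tied: Y–T–V; Y–U–V. Each forms one triangle with Y, for 2 in total.

2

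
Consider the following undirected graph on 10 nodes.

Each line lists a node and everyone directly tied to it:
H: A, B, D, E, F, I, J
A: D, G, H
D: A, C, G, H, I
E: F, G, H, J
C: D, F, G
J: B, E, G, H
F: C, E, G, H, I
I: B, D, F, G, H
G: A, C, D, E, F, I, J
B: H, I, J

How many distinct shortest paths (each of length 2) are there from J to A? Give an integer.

2

The shortest distance is 2. The length-2 paths are: J–G–A; J–H–A.
That gives 2 distinct shortest paths.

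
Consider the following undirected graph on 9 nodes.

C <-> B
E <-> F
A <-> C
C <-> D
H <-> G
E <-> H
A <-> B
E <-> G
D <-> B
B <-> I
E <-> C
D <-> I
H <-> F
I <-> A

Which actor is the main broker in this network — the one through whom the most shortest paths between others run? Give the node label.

C

Unnormalized betweenness of each node: A:5/3, B:2, C:49/3, D:5/3, E:31/2, F:0, G:0, H:1/2, I:1/3.
C has the largest value, 49/3, making it the main broker — the node through which the most shortest paths run.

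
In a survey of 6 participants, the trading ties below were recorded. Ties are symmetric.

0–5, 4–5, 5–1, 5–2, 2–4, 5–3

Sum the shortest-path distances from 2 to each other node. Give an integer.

Distances from 2: 0:2, 1:2, 3:2, 4:1, 5:1.
Sum = 2 + 2 + 2 + 1 + 1 = 8.

8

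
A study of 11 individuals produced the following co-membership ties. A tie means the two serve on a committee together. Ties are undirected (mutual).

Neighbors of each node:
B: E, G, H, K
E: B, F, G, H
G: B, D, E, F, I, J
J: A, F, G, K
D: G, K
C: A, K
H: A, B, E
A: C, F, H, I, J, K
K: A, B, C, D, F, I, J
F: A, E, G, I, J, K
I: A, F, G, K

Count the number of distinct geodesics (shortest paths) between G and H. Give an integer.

The shortest distance is 2. The length-2 paths are: G–B–H; G–E–H.
That gives 2 distinct shortest paths.

2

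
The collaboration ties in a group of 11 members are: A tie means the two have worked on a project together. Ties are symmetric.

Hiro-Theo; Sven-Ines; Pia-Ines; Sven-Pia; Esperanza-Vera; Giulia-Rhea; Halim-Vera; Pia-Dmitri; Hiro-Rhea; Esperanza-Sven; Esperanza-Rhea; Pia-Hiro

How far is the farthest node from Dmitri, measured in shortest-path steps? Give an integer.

5

Distances from Dmitri: Esperanza:3, Giulia:4, Halim:5, Hiro:2, Ines:2, Pia:1, Rhea:3, Sven:2, Theo:3, Vera:4.
The largest is 5 (to Halim), so the eccentricity of Dmitri is 5.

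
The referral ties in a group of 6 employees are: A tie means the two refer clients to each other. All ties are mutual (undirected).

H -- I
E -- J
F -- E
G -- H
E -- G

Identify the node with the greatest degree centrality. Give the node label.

E

Degrees — E:3, F:1, G:2, H:2, I:1, J:1.
The maximum is 3, attained only by E.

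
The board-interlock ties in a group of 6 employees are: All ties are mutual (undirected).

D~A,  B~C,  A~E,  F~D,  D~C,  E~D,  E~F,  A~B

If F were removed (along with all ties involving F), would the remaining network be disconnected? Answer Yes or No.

No

Even without F, every remaining node can still reach every other (the residual graph is connected), so F is not a cut vertex.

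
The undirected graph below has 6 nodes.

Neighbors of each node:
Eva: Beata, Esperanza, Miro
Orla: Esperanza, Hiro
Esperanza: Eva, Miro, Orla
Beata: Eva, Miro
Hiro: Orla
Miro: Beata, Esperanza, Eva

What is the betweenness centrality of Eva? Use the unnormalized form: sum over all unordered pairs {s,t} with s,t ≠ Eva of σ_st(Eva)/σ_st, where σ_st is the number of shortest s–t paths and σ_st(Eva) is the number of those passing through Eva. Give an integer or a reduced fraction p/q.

Pairs whose geodesics pass through Eva — Esperanza–Beata: 1/2; Beata–Hiro: 1/2; Beata–Orla: 1/2.
All other pairs contribute 0.
Summing the contributions gives betweenness(Eva) = 3/2.

3/2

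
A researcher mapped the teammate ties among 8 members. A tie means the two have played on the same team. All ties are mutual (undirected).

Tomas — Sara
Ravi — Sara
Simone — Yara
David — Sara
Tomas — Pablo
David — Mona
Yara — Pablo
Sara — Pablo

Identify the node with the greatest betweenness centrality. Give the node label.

Sara

Unnormalized betweenness of each node: David:6, Mona:0, Pablo:10, Ravi:0, Sara:14, Simone:0, Tomas:0, Yara:6.
Sara has the largest value, 14, making it the main broker — the node through which the most shortest paths run.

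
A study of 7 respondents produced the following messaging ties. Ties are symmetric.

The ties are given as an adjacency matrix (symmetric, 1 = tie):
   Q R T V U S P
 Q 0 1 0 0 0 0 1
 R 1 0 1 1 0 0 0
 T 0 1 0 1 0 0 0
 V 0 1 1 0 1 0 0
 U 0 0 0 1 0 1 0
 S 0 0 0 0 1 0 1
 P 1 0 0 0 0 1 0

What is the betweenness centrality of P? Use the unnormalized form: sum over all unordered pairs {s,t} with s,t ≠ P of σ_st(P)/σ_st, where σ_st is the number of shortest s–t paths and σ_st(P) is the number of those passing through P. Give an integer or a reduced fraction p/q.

2

Pairs whose geodesics pass through P — Q–U: 1/2; Q–S: 1; R–S: 1/2.
All other pairs contribute 0.
Summing the contributions gives betweenness(P) = 2.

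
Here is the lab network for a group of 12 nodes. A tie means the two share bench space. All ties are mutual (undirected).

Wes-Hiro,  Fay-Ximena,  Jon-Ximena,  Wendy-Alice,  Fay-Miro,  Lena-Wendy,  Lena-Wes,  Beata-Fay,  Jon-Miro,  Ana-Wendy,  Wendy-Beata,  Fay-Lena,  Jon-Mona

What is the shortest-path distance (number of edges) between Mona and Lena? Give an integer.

4

One shortest route is Mona – Jon – Miro – Fay – Lena, which uses 4 edges, and at distance 3 from Mona we only reach {Fay}, which does not include Lena. So d(Mona,Lena) = 4.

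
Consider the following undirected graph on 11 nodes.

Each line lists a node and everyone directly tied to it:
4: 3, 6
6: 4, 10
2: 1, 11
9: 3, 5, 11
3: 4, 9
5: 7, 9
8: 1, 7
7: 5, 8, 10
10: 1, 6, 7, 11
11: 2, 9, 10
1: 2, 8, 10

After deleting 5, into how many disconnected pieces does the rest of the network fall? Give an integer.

1

5's neighbors (7 and 9) remain reachable from one another through other ties, so the rest of the network stays in one piece.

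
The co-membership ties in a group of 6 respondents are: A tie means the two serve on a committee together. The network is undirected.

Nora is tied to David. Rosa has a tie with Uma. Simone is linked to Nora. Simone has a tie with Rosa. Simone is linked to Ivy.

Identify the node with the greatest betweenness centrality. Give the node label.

Simone

Unnormalized betweenness of each node: David:0, Ivy:0, Nora:4, Rosa:4, Simone:8, Uma:0.
Simone has the largest value, 8, making it the main broker — the node through which the most shortest paths run.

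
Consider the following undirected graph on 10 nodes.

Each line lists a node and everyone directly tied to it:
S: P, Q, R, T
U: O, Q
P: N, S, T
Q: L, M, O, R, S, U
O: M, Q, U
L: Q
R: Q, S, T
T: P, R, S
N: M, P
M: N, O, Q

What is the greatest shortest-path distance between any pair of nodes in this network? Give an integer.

3

Eccentricity of each node (its greatest distance to any other): L:3, M:3, N:3, O:3, P:3, Q:2, R:3, S:2, T:3, U:3.
The maximum eccentricity is 3, realized for instance by the pair U–T via U – Q – R – T. So the diameter is 3.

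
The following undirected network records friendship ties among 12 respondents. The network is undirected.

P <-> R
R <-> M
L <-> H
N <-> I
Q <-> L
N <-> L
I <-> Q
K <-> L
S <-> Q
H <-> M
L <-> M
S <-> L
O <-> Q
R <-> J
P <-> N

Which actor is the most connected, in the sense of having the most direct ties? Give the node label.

L

Degrees — H:2, I:2, J:1, K:1, L:6, M:3, N:3, O:1, P:2, Q:4, R:3, S:2.
The maximum is 6, attained only by L.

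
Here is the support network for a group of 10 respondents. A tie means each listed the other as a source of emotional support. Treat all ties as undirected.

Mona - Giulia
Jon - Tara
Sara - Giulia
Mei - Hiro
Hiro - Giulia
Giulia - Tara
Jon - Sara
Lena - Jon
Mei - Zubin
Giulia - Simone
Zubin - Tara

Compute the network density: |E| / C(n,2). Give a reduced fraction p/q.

11/45

There are 11 edges and 10 nodes, so the maximum possible is C(10,2) = 45.
Density = 11/45.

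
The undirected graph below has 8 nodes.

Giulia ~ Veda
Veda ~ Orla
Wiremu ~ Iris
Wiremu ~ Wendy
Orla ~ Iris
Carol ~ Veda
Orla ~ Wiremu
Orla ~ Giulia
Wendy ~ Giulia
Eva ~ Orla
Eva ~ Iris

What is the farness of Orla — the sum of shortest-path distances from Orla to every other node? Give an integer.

9

Distances from Orla: Carol:2, Eva:1, Giulia:1, Iris:1, Veda:1, Wendy:2, Wiremu:1.
Sum = 2 + 1 + 1 + 1 + 1 + 2 + 1 = 9.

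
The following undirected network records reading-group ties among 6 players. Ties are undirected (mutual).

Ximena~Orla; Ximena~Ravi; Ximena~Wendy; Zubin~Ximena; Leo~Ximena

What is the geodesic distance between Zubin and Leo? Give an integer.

One shortest route is Zubin – Ximena – Leo, which uses 2 edges, and Zubin and Leo are not directly tied, so nothing shorter exists. So d(Zubin,Leo) = 2.

2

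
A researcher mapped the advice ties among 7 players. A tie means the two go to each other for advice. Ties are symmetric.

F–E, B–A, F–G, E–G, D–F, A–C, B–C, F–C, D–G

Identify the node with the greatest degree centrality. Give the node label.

F

Degrees — A:2, B:2, C:3, D:2, E:2, F:4, G:3.
The maximum is 4, attained only by F.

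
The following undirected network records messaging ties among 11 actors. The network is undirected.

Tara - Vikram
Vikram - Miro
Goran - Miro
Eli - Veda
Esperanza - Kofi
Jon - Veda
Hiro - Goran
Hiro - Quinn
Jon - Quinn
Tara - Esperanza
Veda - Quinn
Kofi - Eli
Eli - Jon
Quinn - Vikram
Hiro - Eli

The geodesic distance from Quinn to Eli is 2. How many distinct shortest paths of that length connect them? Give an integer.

3

The shortest distance is 2. The length-2 paths are: Quinn–Jon–Eli; Quinn–Veda–Eli; Quinn–Hiro–Eli.
That gives 3 distinct shortest paths.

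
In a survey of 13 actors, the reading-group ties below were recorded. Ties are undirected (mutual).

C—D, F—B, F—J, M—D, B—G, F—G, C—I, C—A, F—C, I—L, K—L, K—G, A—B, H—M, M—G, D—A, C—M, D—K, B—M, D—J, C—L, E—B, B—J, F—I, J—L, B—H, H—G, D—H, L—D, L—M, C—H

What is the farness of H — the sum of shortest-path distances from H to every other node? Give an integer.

19

Distances from H: A:2, B:1, C:1, D:1, E:2, F:2, G:1, I:2, J:2, K:2, L:2, M:1.
Sum = 2 + 1 + 1 + 1 + 2 + 2 + 1 + 2 + 2 + 2 + 2 + 1 = 19.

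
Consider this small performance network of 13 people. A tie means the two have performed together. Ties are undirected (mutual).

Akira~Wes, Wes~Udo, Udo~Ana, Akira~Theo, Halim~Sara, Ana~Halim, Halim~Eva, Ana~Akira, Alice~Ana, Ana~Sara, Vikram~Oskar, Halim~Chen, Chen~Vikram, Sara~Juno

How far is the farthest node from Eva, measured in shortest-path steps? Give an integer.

Distances from Eva: Akira:3, Alice:3, Ana:2, Chen:2, Halim:1, Juno:3, Oskar:4, Sara:2, Theo:4, Udo:3, Vikram:3, Wes:4.
The largest is 4 (to Oskar, Wes, and Theo), so the eccentricity of Eva is 4.

4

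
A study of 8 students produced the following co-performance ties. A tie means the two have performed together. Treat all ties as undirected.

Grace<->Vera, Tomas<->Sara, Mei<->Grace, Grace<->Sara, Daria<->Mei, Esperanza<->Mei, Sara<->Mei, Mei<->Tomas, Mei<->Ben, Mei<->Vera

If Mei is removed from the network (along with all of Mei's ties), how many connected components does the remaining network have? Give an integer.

4

Without Mei, the remaining ties split the others into: {Grace, Sara, Tomas, Vera}; {Esperanza}; {Ben}; {Daria}.
That's 4 separate components.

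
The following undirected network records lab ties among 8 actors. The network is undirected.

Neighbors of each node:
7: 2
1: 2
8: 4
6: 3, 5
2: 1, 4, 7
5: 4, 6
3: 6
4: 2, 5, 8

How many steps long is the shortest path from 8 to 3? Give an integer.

One shortest route is 8 – 4 – 5 – 6 – 3, which uses 4 edges, and at distance 3 from 8 we only reach {1, 6, 7}, which does not include 3. So d(8,3) = 4.

4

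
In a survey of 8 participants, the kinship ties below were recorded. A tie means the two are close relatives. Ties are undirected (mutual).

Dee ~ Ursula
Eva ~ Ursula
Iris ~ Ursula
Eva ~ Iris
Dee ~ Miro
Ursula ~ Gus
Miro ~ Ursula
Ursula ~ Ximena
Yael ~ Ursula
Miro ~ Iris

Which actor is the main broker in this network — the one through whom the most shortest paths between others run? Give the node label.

Ursula

Unnormalized betweenness of each node: Dee:0, Eva:0, Gus:0, Iris:1/2, Miro:1/2, Ursula:17, Ximena:0, Yael:0.
Ursula has the largest value, 17, making it the main broker — the node through which the most shortest paths run.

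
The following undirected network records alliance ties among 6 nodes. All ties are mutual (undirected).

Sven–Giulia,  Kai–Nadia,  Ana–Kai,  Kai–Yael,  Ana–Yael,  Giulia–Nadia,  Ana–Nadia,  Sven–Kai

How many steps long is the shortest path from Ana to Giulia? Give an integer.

One shortest route is Ana – Nadia – Giulia, which uses 2 edges, and Ana and Giulia are not directly tied, so nothing shorter exists. So d(Ana,Giulia) = 2.

2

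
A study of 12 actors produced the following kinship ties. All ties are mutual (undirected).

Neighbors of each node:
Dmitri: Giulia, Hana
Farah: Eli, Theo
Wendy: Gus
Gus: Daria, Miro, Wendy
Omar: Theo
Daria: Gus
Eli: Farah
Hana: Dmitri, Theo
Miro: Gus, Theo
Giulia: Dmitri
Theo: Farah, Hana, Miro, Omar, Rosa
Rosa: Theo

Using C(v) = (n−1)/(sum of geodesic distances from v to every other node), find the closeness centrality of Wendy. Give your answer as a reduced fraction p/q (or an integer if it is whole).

11/40

Distances from Wendy: Daria:2, Dmitri:5, Eli:5, Farah:4, Giulia:6, Gus:1, Hana:4, Miro:2, Omar:4, Rosa:4, Theo:3. Sum = 40.
n = 12, so closeness = 11/40.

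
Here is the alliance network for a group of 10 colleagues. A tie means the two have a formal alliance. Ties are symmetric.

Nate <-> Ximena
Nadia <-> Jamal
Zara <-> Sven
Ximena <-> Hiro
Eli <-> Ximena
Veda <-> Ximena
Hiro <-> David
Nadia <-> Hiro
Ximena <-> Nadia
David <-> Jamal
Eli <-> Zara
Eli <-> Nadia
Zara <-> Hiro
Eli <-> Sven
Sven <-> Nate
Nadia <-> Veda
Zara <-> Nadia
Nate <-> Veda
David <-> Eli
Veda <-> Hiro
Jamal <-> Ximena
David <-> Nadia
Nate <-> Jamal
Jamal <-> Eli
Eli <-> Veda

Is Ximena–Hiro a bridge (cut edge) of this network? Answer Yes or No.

Even without that edge, Ximena still reaches Hiro via Ximena – Nadia – Hiro, so the network stays connected. Not a bridge.

No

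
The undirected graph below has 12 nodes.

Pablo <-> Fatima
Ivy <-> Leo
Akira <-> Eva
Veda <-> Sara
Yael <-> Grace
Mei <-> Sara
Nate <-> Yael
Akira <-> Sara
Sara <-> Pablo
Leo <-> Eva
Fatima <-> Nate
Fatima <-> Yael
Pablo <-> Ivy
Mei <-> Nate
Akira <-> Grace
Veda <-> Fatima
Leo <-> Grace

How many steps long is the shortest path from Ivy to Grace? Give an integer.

2

One shortest route is Ivy – Leo – Grace, which uses 2 edges, and Ivy and Grace are not directly tied, so nothing shorter exists. So d(Ivy,Grace) = 2.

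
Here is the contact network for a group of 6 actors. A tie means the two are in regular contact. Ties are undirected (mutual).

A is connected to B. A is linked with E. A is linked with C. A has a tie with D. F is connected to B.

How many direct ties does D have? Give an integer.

D is directly tied to A. That is 1 neighbor, so the degree of D is 1.

1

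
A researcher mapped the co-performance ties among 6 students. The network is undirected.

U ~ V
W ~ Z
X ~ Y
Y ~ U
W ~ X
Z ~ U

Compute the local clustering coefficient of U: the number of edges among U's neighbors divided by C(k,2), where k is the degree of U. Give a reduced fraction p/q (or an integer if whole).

0

U's neighbors: V, Y, and Z (k = 3).
Possible neighbor pairs: C(3,2) = 3. Edges among them: none → e = 0.
Clustering(U) = 0/3 = 0.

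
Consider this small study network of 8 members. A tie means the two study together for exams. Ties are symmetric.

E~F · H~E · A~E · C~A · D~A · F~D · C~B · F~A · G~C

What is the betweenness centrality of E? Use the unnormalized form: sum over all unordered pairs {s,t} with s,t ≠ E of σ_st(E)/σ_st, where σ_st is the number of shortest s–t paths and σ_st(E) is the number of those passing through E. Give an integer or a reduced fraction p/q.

6

Pairs whose geodesics pass through E — B–H: 1; D–H: 2/2; H–G: 1; H–C: 1; H–A: 1; H–F: 1.
All other pairs contribute 0.
Summing the contributions gives betweenness(E) = 6.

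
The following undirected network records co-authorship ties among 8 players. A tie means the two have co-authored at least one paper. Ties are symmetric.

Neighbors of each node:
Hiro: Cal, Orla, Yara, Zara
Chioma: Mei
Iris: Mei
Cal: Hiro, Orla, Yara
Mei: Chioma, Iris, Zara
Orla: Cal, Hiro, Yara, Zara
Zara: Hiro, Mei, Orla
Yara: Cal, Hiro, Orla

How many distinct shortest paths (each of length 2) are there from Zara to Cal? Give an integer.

The shortest distance is 2. The length-2 paths are: Zara–Orla–Cal; Zara–Hiro–Cal.
That gives 2 distinct shortest paths.

2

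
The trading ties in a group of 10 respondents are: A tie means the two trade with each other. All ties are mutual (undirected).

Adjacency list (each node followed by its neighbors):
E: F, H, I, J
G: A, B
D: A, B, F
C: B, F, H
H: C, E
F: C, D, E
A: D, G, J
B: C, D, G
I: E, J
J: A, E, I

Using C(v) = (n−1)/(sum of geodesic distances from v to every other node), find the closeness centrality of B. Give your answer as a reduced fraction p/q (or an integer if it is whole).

9/19

Distances from B: A:2, C:1, D:1, E:3, F:2, G:1, H:2, I:4, J:3. Sum = 19.
n = 10, so closeness = 9/19.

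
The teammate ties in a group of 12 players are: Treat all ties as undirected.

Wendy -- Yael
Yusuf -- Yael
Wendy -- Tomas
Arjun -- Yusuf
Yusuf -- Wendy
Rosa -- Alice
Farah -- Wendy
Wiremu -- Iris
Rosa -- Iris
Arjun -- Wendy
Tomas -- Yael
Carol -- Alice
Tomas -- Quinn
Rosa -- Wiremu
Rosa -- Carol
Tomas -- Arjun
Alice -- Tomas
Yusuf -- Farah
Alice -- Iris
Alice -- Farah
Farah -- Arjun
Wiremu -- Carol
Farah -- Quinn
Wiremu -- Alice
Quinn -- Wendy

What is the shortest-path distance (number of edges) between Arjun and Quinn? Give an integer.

2

One shortest route is Arjun – Wendy – Quinn, which uses 2 edges, and Arjun and Quinn are not directly tied, so nothing shorter exists. So d(Arjun,Quinn) = 2.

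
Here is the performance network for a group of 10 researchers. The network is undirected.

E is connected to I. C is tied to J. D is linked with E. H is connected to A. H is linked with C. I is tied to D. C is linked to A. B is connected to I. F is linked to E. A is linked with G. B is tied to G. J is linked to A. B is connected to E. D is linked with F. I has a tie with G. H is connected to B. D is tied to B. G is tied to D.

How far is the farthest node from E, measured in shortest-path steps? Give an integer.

4

Distances from E: A:3, B:1, C:3, D:1, F:1, G:2, H:2, I:1, J:4.
The largest is 4 (to J), so the eccentricity of E is 4.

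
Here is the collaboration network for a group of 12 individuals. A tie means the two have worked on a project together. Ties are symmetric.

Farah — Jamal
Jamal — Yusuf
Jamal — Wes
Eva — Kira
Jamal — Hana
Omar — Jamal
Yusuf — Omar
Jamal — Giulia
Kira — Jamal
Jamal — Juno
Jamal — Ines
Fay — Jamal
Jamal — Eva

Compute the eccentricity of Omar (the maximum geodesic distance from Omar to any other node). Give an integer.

2

Distances from Omar: Eva:2, Farah:2, Fay:2, Giulia:2, Hana:2, Ines:2, Jamal:1, Juno:2, Kira:2, Wes:2, Yusuf:1.
The largest is 2 (to Juno, Ines, Giulia, Farah, Fay, Kira, Eva, Wes, and Hana), so the eccentricity of Omar is 2.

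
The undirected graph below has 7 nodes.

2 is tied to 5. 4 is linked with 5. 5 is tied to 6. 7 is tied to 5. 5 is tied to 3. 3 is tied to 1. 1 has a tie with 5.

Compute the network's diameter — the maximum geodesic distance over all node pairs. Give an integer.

Eccentricity of each node (its greatest distance to any other): 1:2, 2:2, 3:2, 4:2, 5:1, 6:2, 7:2.
The maximum eccentricity is 2, realized for instance by the pair 7–3 via 7 – 5 – 3. So the diameter is 2.

2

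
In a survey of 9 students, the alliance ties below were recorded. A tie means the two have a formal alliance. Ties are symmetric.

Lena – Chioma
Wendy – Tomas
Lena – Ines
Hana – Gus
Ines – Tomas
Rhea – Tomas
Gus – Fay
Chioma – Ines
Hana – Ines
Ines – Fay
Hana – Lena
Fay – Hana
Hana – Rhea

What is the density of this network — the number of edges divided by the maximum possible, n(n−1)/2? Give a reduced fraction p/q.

There are 13 edges and 9 nodes, so the maximum possible is C(9,2) = 36.
Density = 13/36.

13/36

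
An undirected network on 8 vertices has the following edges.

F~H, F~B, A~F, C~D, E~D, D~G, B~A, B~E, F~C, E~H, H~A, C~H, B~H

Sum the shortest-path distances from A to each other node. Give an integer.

14

Distances from A: B:1, C:2, D:3, E:2, F:1, G:4, H:1.
Sum = 1 + 2 + 3 + 2 + 1 + 4 + 1 = 14.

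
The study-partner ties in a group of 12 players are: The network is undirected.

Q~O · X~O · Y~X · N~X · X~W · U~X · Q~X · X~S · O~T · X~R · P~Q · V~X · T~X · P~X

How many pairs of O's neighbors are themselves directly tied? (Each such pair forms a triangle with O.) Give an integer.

2

O's neighbors: Q, T, and X.
Neighbor pairs that are themselves tied: O–Q–X; O–T–X. Each forms one triangle with O, for 2 in total.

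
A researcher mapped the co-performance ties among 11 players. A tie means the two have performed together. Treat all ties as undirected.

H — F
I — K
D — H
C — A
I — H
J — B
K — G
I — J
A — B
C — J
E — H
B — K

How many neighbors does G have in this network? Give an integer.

1

G is directly tied to K. That is 1 neighbor, so the degree of G is 1.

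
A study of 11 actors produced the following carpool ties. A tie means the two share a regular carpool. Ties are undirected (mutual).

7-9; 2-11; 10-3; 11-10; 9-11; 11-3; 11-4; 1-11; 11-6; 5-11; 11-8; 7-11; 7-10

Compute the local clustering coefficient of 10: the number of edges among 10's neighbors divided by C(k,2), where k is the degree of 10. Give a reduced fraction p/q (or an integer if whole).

2/3

10's neighbors: 3, 7, and 11 (k = 3).
Possible neighbor pairs: C(3,2) = 3. Edges among them: 3–11, 7–11 → e = 2.
Clustering(10) = 2/3.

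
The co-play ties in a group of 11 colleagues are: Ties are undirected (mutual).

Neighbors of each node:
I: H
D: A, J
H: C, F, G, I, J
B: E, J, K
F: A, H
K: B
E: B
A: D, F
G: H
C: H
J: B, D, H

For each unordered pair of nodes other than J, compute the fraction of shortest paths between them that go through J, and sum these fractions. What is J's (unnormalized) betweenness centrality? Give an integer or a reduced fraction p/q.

Pairs whose geodesics pass through J — G–B: 1; G–K: 1; G–D: 1; G–E: 1; F–B: 1; F–K: 1; F–E: 1; A–B: 1; A–K: 1; A–E: 1; B–C: 1; B–D: 1; B–I: 1; B–H: 1 … (+11 more pairs).
All other pairs contribute 0.
Summing the contributions gives betweenness(J) = 25.

25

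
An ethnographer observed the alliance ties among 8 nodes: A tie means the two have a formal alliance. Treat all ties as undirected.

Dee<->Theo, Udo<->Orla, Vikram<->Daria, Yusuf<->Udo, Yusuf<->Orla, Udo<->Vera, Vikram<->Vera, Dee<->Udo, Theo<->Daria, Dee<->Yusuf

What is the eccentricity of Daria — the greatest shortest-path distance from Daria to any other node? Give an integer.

Distances from Daria: Dee:2, Orla:4, Theo:1, Udo:3, Vera:2, Vikram:1, Yusuf:3.
The largest is 4 (to Orla), so the eccentricity of Daria is 4.

4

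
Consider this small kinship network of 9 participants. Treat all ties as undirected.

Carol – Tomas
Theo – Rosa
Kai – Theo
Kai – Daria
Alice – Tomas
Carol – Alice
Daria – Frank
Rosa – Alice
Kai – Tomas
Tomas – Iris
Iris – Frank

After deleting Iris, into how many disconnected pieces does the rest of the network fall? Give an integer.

Iris's neighbors (Frank and Tomas) remain reachable from one another through other ties, so the rest of the network stays in one piece.

1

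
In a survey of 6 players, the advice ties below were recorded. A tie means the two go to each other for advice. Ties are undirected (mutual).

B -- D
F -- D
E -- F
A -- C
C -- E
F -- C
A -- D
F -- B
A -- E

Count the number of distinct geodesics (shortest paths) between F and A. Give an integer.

3

The shortest distance is 2. The length-2 paths are: F–E–A; F–D–A; F–C–A.
That gives 3 distinct shortest paths.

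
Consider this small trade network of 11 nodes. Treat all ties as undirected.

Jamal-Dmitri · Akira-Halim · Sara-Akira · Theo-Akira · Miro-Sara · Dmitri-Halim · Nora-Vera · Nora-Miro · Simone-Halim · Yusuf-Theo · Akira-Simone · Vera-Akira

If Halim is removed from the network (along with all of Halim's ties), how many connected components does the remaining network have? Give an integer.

Without Halim, the remaining ties split the others into: {Akira, Miro, Nora, Sara, Simone, Theo, Vera, Yusuf}; {Dmitri, Jamal}.
That's 2 separate components.

2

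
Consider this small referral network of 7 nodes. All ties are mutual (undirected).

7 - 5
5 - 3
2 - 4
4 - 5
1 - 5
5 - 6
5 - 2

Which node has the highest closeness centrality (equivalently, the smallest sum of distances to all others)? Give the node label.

Farness (sum of distances to all others) for each node — 1:11, 2:10, 3:11, 4:10, 5:6, 6:11, 7:11.
The smallest farness is 6, for 5, so 5 has the highest closeness.

5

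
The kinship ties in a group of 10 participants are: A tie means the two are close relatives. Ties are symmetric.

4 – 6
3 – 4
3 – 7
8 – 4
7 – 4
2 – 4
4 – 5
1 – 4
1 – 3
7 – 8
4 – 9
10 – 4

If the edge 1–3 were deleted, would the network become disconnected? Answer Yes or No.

No

Even without that edge, 1 still reaches 3 via 1 – 4 – 3, so the network stays connected. Not a bridge.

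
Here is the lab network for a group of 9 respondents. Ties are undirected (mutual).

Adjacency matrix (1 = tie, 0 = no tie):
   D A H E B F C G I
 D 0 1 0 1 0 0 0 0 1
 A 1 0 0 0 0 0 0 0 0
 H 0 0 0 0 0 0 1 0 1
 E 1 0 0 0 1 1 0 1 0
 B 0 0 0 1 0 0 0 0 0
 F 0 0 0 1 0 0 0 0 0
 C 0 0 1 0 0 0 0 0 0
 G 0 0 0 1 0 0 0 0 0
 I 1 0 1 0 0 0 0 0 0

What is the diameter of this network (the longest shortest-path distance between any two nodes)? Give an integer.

5

Eccentricity of each node (its greatest distance to any other): A:4, B:5, C:5, D:3, E:4, F:5, G:5, H:4, I:3.
The maximum eccentricity is 5, realized for instance by the pair B–C via B – E – D – I – H – C. So the diameter is 5.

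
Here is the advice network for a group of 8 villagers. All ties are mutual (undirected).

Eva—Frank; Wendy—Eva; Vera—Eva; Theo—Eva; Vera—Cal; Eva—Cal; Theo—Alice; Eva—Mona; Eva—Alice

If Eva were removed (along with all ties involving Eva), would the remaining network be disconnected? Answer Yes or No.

Removing Eva leaves {Alice and Theo} with no path to {Mona}, so the network splits into 5 components. Eva is a cut vertex.

Yes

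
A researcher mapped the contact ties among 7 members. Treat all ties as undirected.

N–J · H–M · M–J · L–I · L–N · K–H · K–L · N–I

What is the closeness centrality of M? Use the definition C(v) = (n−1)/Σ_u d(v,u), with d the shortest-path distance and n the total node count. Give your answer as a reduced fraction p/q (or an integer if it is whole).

Distances from M: H:1, I:3, J:1, K:2, L:3, N:2. Sum = 12.
n = 7, so closeness = 6/12 = 1/2.

1/2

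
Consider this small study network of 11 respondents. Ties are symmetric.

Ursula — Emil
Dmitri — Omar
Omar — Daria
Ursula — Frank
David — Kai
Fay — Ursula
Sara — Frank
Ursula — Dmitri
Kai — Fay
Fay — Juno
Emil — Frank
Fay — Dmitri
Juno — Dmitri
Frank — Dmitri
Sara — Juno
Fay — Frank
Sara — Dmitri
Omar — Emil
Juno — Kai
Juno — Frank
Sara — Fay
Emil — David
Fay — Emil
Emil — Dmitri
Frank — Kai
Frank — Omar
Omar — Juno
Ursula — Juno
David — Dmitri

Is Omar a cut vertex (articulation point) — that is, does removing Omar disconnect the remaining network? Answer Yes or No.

Yes

Removing Omar leaves {Daria} with no path to {David, Dmitri, Emil, Fay, Frank, Juno, Kai, Sara, and Ursula}, so the network splits into 2 components. Omar is a cut vertex.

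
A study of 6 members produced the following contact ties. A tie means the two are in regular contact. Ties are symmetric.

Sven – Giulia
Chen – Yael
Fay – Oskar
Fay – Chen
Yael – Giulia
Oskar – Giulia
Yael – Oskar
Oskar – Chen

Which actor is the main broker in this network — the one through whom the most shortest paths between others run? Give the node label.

Unnormalized betweenness of each node: Chen:1/2, Fay:0, Giulia:4, Oskar:7/2, Sven:0, Yael:1.
Giulia has the largest value, 4, making it the main broker — the node through which the most shortest paths run.

Giulia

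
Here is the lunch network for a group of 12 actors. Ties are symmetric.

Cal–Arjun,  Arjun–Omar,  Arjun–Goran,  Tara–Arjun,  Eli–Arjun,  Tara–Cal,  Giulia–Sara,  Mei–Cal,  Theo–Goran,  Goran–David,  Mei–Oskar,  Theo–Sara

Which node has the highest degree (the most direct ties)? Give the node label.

Arjun

Degrees — Arjun:5, Cal:3, David:1, Eli:1, Giulia:1, Goran:3, Mei:2, Omar:1, Oskar:1, Sara:2, Tara:2, Theo:2.
The maximum is 5, attained only by Arjun.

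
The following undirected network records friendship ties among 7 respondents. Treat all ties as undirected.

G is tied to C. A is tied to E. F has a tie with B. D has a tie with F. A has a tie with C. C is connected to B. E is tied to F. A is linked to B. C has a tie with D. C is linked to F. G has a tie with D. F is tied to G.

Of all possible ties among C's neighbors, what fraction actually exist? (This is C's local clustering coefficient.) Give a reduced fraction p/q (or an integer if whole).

1/2

C's neighbors: A, B, D, F, and G (k = 5).
Possible neighbor pairs: C(5,2) = 10. Edges among them: A–B, B–F, D–F, D–G, F–G → e = 5.
Clustering(C) = 5/10 = 1/2.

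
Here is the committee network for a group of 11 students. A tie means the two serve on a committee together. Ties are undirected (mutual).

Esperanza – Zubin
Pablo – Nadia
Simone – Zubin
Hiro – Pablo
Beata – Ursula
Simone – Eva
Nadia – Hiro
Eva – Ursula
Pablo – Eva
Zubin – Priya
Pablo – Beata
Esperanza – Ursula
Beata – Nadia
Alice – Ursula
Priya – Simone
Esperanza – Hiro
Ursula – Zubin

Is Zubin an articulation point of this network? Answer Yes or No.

Even without Zubin, every remaining node can still reach every other (the residual graph is connected), so Zubin is not a cut vertex.

No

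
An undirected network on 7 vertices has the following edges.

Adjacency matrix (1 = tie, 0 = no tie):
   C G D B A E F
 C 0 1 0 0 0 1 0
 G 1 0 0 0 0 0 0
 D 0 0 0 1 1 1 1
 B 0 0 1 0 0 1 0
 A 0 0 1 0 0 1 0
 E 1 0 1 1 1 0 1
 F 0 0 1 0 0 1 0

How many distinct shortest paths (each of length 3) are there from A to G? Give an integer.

The shortest distance is 3, and the only length-3 path is A–E–C–G. So there is exactly 1 shortest path.

1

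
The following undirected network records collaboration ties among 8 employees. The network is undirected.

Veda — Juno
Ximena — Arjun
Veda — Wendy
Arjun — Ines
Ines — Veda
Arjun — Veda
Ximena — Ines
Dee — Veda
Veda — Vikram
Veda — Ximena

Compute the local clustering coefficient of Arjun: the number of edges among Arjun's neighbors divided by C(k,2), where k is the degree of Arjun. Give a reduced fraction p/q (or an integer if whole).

1

Arjun's neighbors: Ines, Veda, and Ximena (k = 3).
Possible neighbor pairs: C(3,2) = 3. Edges among them: Ines–Veda, Ines–Ximena, Veda–Ximena → e = 3.
Clustering(Arjun) = 3/3 = 1.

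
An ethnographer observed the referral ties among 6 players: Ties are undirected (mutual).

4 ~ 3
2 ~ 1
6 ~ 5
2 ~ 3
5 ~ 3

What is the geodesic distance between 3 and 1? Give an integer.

2

One shortest route is 3 – 2 – 1, which uses 2 edges, and 3 and 1 are not directly tied, so nothing shorter exists. So d(3,1) = 2.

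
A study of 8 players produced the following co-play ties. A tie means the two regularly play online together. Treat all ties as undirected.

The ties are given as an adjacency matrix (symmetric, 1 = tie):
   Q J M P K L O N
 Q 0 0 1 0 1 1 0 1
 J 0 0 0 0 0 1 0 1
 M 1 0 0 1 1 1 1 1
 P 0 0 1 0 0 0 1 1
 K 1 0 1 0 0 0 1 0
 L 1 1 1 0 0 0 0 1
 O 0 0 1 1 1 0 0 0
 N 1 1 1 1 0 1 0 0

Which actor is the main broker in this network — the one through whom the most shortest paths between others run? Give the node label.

M

Unnormalized betweenness of each node: J:0, K:1/2, L:11/6, M:17/3, N:25/6, O:1/2, P:5/6, Q:3/2.
M has the largest value, 17/3, making it the main broker — the node through which the most shortest paths run.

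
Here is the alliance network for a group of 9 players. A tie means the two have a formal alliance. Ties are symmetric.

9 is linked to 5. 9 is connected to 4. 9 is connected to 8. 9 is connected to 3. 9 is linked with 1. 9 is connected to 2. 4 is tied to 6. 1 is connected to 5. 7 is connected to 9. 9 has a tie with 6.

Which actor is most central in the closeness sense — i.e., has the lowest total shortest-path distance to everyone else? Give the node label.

9

Farness (sum of distances to all others) for each node — 1:14, 2:15, 3:15, 4:14, 5:14, 6:14, 7:15, 8:15, 9:8.
The smallest farness is 8, for 9, so 9 has the highest closeness.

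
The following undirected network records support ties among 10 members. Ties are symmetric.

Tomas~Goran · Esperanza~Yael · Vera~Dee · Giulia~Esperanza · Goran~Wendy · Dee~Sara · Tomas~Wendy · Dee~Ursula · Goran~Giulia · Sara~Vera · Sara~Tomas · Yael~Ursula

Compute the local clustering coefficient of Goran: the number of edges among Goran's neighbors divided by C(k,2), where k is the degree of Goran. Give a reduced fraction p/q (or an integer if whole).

1/3

Goran's neighbors: Giulia, Tomas, and Wendy (k = 3).
Possible neighbor pairs: C(3,2) = 3. Edges among them: Tomas–Wendy → e = 1.
Clustering(Goran) = 1/3.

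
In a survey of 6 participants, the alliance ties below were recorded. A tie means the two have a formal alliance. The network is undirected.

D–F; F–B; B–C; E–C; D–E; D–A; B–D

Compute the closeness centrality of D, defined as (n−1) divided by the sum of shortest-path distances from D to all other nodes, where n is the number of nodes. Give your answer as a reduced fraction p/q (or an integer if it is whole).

5/6

Distances from D: A:1, B:1, C:2, E:1, F:1. Sum = 6.
n = 6, so closeness = 5/6.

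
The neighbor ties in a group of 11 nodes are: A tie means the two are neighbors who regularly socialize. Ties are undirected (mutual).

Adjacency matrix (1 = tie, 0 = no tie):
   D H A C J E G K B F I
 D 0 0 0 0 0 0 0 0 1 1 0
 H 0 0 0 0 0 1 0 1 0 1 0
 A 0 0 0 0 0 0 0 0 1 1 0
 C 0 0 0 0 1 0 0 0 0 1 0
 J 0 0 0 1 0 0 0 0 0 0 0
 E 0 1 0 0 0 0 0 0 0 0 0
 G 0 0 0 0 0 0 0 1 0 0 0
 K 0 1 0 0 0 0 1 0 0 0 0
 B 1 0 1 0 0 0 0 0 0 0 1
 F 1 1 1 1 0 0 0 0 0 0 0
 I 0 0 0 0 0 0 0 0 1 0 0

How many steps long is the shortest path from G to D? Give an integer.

One shortest route is G – K – H – F – D, which uses 4 edges, and at distance 3 from G we only reach {E, F}, which does not include D. So d(G,D) = 4.

4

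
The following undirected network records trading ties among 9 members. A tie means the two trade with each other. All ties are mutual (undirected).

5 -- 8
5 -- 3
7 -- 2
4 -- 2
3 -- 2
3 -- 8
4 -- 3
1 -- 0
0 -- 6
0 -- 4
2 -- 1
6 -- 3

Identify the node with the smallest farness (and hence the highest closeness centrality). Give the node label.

3

Farness (sum of distances to all others) for each node — 0:16, 1:16, 2:12, 3:11, 4:13, 5:17, 6:15, 7:19, 8:17.
The smallest farness is 11, for 3, so 3 has the highest closeness.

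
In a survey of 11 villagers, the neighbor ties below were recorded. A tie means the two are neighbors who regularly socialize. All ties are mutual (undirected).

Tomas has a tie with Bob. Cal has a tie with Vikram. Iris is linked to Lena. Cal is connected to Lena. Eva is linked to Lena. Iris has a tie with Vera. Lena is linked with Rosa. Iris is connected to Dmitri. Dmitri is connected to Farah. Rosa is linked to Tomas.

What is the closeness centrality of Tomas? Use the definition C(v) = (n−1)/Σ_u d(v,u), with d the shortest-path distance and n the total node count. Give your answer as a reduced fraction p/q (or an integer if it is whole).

1/3

Distances from Tomas: Bob:1, Cal:3, Dmitri:4, Eva:3, Farah:5, Iris:3, Lena:2, Rosa:1, Vera:4, Vikram:4. Sum = 30.
n = 11, so closeness = 10/30 = 1/3.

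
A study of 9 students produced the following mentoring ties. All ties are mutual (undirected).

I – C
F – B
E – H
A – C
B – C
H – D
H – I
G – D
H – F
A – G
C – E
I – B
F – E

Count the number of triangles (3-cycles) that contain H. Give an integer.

H's neighbors: D, E, F, and I.
Neighbor pairs that are themselves tied: H–E–F. Each forms one triangle with H, for 1 in total.

1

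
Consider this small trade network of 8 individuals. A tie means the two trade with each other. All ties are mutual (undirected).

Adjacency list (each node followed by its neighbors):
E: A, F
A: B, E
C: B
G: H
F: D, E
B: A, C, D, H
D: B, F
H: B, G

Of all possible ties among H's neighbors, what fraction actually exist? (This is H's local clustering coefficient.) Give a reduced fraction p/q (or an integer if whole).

H's neighbors: B and G (k = 2).
Possible neighbor pairs: C(2,2) = 1. Edges among them: none → e = 0.
Clustering(H) = 0/1.

0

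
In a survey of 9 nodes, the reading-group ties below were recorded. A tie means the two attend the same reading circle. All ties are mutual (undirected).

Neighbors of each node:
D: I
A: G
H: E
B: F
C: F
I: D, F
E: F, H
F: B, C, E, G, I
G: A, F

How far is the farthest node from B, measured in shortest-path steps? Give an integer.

Distances from B: A:3, C:2, D:3, E:2, F:1, G:2, H:3, I:2.
The largest is 3 (to D, A, and H), so the eccentricity of B is 3.

3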